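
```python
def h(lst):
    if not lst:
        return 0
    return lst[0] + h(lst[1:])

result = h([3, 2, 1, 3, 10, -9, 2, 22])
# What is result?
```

3 + 2 + 1 + 3 + 10 + (-9) + 2 + 22 + 0 = 34

Answer: 34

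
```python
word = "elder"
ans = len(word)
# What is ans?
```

Trace:
`word = "elder"` → word = 'elder'
`ans = len(word)` → ans = 5
So ans = 5

Answer: 5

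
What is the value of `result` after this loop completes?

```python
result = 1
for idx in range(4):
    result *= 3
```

3^4 = 81
`result` takes the values: 1 → 3 → 9 → 27 → 81

Answer: 81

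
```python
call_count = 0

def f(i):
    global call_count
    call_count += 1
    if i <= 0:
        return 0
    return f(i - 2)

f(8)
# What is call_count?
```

Linear recursion stepping by 2: 5 calls from i=8 down to ≤0.

Answer: 5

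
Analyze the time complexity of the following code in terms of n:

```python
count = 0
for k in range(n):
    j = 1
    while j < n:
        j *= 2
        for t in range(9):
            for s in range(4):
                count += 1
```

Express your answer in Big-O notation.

Each loop level contributes: n × log n × 1 × 1. Multiplying the contributions gives O(n log n).

Answer: O(n log n)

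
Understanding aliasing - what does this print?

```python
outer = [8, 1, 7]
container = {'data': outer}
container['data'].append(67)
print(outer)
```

Key concept: dict holds reference to list.
Step by step:
`outer = [8, 1, 7]` → outer = [8, 1, 7]
`container = {'data': outer}` → container = {'data': [8, 1, 7]}
`container['data'].append(67)` → outer = [8, 1, 7, 67]; container = {'data': [8, 1, 7, 67]}
`print(outer)` → prints [8, 1, 7, 67]

Answer: [8, 1, 7, 67]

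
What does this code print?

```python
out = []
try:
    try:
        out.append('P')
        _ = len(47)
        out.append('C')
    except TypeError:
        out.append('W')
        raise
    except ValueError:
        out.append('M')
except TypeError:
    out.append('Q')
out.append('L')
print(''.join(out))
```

Execution trace: 'P' (inner try body) → 'W' (inner except TypeError) → 'Q' (outer except TypeError) → 'L' (after the try/except). Output: PWQL

Answer: PWQL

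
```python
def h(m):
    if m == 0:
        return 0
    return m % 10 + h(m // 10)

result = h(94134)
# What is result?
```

Sum of digits of 94134: 4 + 3 + 1 + 4 + 9 = 21

Answer: 21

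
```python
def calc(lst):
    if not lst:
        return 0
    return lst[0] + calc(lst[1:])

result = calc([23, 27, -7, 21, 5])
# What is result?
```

23 + 27 + (-7) + 21 + 5 + 0 = 69

Answer: 69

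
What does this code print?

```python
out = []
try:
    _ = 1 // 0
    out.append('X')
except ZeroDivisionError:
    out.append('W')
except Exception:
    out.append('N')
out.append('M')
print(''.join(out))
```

Execution trace: 'W' (except ZeroDivisionError) → 'M' (after the try/except). Output: WM

Answer: WM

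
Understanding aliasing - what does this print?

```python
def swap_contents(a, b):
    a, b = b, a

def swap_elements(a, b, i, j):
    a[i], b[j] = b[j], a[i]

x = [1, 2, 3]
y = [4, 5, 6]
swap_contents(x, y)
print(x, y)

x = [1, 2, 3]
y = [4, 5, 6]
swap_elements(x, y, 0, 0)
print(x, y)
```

Key concept: parameter rebinding vs mutation.
Step by step:
`x = [1, 2, 3]` → x = [1, 2, 3]
`y = [4, 5, 6]` → y = [4, 5, 6]
`swap_contents(x, y)` → no visible change to tracked variables
`print(x, y)` → prints [1, 2, 3] [4, 5, 6]
`x = [1, 2, 3]` → x = [1, 2, 3]
`y = [4, 5, 6]` → y = [4, 5, 6]
`swap_elements(x, y, 0, 0)` → x = [4, 2, 3]; y = [1, 5, 6]
`print(x, y)` → prints [4, 2, 3] [1, 5, 6]

Answer:
[1, 2, 3] [4, 5, 6]
[4, 2, 3] [1, 5, 6]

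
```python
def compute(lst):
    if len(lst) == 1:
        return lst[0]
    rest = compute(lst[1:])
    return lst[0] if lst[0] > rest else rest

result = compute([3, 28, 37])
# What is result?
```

Recursive max over [3, 28, 37] = 37

Answer: 37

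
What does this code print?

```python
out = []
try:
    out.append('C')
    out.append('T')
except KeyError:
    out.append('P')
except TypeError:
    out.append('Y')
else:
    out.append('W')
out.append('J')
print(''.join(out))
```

Execution trace: 'C' (try body) → 'T' (try body, no exception) → 'W' (else) → 'J' (after the try/except). Output: CTWJ

Answer: CTWJ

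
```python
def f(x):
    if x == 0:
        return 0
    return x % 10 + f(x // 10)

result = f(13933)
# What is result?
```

Sum of digits of 13933: 3 + 3 + 9 + 3 + 1 = 19

Answer: 19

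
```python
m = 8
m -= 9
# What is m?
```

Trace:
`m = 8` → m = 8
`m -= 9` → m = -1
So m = -1

Answer: -1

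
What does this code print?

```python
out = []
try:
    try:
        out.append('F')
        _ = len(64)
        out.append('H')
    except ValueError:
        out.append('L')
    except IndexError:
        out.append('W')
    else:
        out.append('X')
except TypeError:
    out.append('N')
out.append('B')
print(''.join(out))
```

Execution trace: 'F' (inner try body) → 'N' (outer except TypeError) → 'B' (after the try/except). Output: FNB

Answer: FNB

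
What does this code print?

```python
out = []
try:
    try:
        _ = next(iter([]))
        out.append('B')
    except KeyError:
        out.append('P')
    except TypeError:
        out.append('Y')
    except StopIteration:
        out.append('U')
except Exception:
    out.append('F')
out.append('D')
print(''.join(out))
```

Execution trace: 'U' (inner except StopIteration) → 'D' (after the try/except). Output: UD

Answer: UD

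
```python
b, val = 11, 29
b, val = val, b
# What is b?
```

Trace:
`b, val = 11, 29` → b = 11; val = 29
`b, val = val, b` → b = 29; val = 11
So b = 29

Answer: 29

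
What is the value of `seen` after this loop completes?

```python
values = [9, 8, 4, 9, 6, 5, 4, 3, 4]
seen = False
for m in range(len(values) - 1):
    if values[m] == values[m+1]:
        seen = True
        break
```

Check consecutive duplicates in [9, 8, 4, 9, 6, 5, 4, 3, 4]
`seen` takes the values: False

Answer: False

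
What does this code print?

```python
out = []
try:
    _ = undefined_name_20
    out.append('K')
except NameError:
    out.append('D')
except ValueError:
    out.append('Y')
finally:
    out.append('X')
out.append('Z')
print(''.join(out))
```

Execution trace: 'D' (except NameError) → 'X' (finally) → 'Z' (after the try/except). Output: DXZ

Answer: DXZ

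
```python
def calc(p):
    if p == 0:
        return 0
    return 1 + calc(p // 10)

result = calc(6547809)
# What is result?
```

Count of digits of 6547809: 7

Answer: 7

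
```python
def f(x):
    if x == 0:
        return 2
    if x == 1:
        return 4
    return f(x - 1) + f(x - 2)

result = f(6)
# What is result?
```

Build up from base cases: f(0)=2, f(1)=4, f(2)=6, f(3)=10, f(4)=16, f(5)=26, f(6)=42

Answer: 42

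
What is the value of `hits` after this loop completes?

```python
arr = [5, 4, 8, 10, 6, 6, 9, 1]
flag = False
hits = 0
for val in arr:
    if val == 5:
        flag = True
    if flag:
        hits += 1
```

Count elements after first 5 in [5, 4, 8, 10, 6, 6, 9, 1]
`hits` takes the values: 0 → 1 → 2 → 3 → 4 → 5 → 6 → 7 → 8

Answer: 8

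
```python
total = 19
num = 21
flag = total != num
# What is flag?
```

Trace:
`total = 19` → total = 19
`num = 21` → num = 21
`flag = total != num` → flag = True
So flag = True

Answer: True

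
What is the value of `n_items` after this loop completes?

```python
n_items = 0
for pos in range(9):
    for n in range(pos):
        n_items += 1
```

Triangle number: 0+1+2+...+8
`n_items` takes the values: 0 → 1 → 2 → 3 → 4 → 5 → 6 → 7 → 8 → 9 → 10 → 11 → 12 → 13 → 14 → 15 → 16 → 17 → 18 → 19 → 20 → 21 → 22 → 23 → 24 → 25 → 26 → 27 → 28 → 29 → 30 → 31 → 32 → 33 → 34 → 35 → 36

Answer: 36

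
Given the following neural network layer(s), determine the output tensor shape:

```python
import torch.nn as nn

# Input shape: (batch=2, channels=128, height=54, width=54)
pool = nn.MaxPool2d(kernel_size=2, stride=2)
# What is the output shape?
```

Input: (2, 128, 54, 54) -> Output: (2, 128, 27, 27)

Answer: (2, 128, 27, 27)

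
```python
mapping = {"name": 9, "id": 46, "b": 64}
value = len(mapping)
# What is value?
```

Trace:
`mapping = {"name": 9, "id": 46, "b": 64}` → mapping = {'name': 9, 'id': 46, 'b': 64}
`value = len(mapping)` → value = 3
So value = 3

Answer: 3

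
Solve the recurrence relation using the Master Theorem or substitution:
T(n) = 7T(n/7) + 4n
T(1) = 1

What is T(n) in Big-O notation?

By Master Theorem: a=7, b=7, f(n)=4n. Since log_7(7) = 1 and f(n) = Θ(n^1), Case 2 applies. T(n) = O(n log n).

Answer: O(n log n)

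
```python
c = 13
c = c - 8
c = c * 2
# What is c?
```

Trace:
`c = 13` → c = 13
`c = c - 8` → c = 5
`c = c * 2` → c = 10
So c = 10

Answer: 10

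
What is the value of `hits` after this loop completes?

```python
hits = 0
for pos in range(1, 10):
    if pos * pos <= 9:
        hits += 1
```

Count numbers where pos² ≤ 9
`hits` takes the values: 0 → 1 → 2 → 3

Answer: 3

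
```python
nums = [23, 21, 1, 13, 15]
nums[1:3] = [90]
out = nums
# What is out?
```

Trace:
`nums = [23, 21, 1, 13, 15]` → nums = [23, 21, 1, 13, 15]
`nums[1:3] = [90]` → nums = [23, 90, 13, 15]
`out = nums` → out = [23, 90, 13, 15]
So out = [23, 90, 13, 15]

Answer: [23, 90, 13, 15]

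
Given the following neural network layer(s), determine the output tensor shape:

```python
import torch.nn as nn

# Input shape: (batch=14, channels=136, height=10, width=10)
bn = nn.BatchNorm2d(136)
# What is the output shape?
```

Input: (14, 136, 10, 10) -> Output: (14, 136, 10, 10)

Answer: (14, 136, 10, 10)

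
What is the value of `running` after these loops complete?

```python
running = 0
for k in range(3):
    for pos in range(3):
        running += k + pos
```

Sum of all k+pos for k,pos in 3x3
`running` takes the values: 0 → 1 → 3 → 4 → 6 → 9 → 11 → 14 → 18

Answer: 18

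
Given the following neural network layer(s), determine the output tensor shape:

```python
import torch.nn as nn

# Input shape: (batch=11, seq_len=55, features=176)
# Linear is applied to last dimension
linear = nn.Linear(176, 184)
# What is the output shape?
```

Input: (11, 55, 176) -> Output: (11, 55, 184)

Answer: (11, 55, 184)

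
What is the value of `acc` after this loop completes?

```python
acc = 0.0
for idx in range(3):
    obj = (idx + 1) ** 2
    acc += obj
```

Sum of squared losses 1² + 2² + ... + 3²
`acc` takes the values: 0.0 → 1.0 → 5.0 → 14.0

Answer: 14.0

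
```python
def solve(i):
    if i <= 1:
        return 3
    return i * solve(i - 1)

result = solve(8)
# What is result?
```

solve(8) = 8 * 7 * 6 * 5 * 4 * 3 * 2 * 3 = 120960

Answer: 120960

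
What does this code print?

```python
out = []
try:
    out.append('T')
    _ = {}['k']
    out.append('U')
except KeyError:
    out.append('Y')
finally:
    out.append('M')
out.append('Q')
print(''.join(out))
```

Execution trace: 'T' (try body) → 'Y' (except KeyError) → 'M' (finally) → 'Q' (after the try/except). Output: TYMQ

Answer: TYMQ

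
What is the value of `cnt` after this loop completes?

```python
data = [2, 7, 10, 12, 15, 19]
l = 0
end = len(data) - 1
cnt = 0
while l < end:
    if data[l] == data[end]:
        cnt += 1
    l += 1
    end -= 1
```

Count matching pairs from ends
`cnt` takes the values: 0

Answer: 0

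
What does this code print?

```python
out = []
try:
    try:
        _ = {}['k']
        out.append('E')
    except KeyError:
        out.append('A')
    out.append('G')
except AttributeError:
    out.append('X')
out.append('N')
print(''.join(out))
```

Execution trace: 'A' (inner except KeyError) → 'G' (try body, no exception) → 'N' (after the try/except). Output: AGN

Answer: AGN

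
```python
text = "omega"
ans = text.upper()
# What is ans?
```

Trace:
`text = "omega"` → text = 'omega'
`ans = text.upper()` → ans = 'OMEGA'
So ans = 'OMEGA'

Answer: 'OMEGA'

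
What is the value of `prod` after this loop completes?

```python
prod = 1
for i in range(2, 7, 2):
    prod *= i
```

Product of even numbers 2 to 6
`prod` takes the values: 1 → 2 → 8 → 48

Answer: 48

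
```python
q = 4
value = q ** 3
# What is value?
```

Trace:
`q = 4` → q = 4
`value = q ** 3` → value = 64
So value = 64

Answer: 64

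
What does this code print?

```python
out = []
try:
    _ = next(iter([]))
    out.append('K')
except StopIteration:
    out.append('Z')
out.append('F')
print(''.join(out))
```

Execution trace: 'Z' (except StopIteration) → 'F' (after the try/except). Output: ZF

Answer: ZF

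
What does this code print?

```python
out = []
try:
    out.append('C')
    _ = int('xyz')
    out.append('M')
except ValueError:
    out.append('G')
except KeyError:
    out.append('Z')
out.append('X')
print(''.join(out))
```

Execution trace: 'C' (try body) → 'G' (except ValueError) → 'X' (after the try/except). Output: CGX

Answer: CGX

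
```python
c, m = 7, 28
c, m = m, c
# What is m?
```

Trace:
`c, m = 7, 28` → c = 7; m = 28
`c, m = m, c` → c = 28; m = 7
So m = 7

Answer: 7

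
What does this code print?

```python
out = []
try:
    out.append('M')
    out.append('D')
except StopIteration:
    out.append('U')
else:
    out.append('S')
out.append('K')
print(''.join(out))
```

Execution trace: 'M' (try body) → 'D' (try body, no exception) → 'S' (else) → 'K' (after the try/except). Output: MDSK

Answer: MDSK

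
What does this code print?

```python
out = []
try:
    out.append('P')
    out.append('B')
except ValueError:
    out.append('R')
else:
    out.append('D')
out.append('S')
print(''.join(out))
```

Execution trace: 'P' (try body) → 'B' (try body, no exception) → 'D' (else) → 'S' (after the try/except). Output: PBDS

Answer: PBDS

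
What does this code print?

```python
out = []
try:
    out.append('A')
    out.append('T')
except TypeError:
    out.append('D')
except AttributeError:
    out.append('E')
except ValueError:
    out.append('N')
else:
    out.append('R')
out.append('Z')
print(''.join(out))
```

Execution trace: 'A' (try body) → 'T' (try body, no exception) → 'R' (else) → 'Z' (after the try/except). Output: ATRZ

Answer: ATRZ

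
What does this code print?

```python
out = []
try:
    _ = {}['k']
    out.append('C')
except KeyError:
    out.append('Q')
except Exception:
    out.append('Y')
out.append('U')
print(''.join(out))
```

Execution trace: 'Q' (except KeyError) → 'U' (after the try/except). Output: QU

Answer: QU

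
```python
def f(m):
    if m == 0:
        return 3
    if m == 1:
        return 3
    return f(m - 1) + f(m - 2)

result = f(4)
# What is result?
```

Build up from base cases: f(0)=3, f(1)=3, f(2)=6, f(3)=9, f(4)=15

Answer: 15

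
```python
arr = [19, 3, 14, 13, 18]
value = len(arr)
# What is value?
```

Trace:
`arr = [19, 3, 14, 13, 18]` → arr = [19, 3, 14, 13, 18]
`value = len(arr)` → value = 5
So value = 5

Answer: 5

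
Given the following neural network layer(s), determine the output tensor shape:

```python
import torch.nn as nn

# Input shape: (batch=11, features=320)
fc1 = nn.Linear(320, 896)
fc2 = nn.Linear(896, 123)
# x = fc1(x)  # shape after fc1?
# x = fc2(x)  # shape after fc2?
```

Input: (11, 320) -> after fc1: (11, 896) -> Output: (11, 123)

Answer: (11, 123)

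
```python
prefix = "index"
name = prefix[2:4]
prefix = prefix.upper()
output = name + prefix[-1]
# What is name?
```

Trace:
`prefix = "index"` → prefix = 'index'
`name = prefix[2:4]` → name = 'de'
`prefix = prefix.upper()` → prefix = 'INDEX'
`output = name + prefix[-1]` → output = 'deX'
So name = 'de'

Answer: 'de'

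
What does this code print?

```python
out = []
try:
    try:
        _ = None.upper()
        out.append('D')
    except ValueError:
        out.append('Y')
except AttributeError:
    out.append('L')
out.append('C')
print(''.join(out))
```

Execution trace: 'L' (outer except AttributeError) → 'C' (after the try/except). Output: LC

Answer: LC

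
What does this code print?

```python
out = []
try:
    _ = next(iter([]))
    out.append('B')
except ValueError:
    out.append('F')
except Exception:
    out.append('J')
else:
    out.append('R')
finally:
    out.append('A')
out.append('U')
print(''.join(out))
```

Execution trace: 'J' (except Exception) → 'A' (finally) → 'U' (after the try/except). Output: JAU

Answer: JAU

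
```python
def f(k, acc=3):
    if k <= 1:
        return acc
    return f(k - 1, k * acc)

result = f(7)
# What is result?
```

Accumulator trace (n, acc): (7, 3) -> (6, 21) -> (5, 126) -> (4, 630) -> (3, 2520) -> (2, 7560) -> (1, 15120) -> return 15120

Answer: 15120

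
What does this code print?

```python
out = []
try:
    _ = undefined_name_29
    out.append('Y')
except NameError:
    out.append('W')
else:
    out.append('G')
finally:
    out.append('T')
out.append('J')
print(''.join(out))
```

Execution trace: 'W' (except NameError) → 'T' (finally) → 'J' (after the try/except). Output: WTJ

Answer: WTJ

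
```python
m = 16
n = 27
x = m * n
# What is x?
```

Trace:
`m = 16` → m = 16
`n = 27` → n = 27
`x = m * n` → x = 432
So x = 432

Answer: 432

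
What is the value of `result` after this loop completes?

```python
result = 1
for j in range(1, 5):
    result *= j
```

4! = 24
`result` takes the values: 1 → 2 → 6 → 24

Answer: 24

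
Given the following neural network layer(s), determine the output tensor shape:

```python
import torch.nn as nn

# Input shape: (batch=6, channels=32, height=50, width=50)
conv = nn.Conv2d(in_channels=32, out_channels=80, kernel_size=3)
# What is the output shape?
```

Input: (6, 32, 50, 50) -> Output: (6, 80, 48, 48)

Answer: (6, 80, 48, 48)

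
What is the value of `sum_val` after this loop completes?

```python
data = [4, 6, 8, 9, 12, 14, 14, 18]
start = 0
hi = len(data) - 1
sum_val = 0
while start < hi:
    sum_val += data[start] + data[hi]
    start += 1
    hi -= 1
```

Sum of pairs from ends
`sum_val` takes the values: 0 → 22 → 42 → 64 → 85

Answer: 85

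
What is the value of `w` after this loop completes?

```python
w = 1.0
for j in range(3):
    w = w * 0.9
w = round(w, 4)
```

Exponential decay: 1.0 * 0.9^3
`w` takes the values: 1.0 → 0.9 → 0.81 → 0.729

Answer: 0.729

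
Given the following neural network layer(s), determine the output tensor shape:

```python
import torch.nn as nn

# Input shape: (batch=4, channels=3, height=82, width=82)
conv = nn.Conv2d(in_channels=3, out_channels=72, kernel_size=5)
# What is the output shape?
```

Input: (4, 3, 82, 82) -> Output: (4, 72, 78, 78)

Answer: (4, 72, 78, 78)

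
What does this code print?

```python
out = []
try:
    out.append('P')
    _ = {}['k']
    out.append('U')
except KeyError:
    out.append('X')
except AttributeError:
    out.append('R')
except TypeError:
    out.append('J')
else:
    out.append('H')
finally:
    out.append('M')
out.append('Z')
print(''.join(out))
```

Execution trace: 'P' (try body) → 'X' (except KeyError) → 'M' (finally) → 'Z' (after the try/except). Output: PXMZ

Answer: PXMZ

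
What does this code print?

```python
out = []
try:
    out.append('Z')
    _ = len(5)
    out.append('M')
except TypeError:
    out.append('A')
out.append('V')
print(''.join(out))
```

Execution trace: 'Z' (try body) → 'A' (except TypeError) → 'V' (after the try/except). Output: ZAV

Answer: ZAV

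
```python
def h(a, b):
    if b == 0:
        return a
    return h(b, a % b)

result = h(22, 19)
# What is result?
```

h(22, 19) -> h(19, 3) -> h(3, 1) -> h(1, 0) -> 1

Answer: 1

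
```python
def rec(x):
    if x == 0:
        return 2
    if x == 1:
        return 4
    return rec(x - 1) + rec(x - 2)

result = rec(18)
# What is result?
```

Build up from base cases: rec(0)=2, rec(1)=4, rec(2)=6, rec(3)=10, rec(4)=16, rec(5)=26, rec(6)=42, ..., rec(18)=13530

Answer: 13530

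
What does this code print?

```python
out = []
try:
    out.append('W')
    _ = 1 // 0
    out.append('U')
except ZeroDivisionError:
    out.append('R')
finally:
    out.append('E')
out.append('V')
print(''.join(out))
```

Execution trace: 'W' (try body) → 'R' (except ZeroDivisionError) → 'E' (finally) → 'V' (after the try/except). Output: WREV

Answer: WREV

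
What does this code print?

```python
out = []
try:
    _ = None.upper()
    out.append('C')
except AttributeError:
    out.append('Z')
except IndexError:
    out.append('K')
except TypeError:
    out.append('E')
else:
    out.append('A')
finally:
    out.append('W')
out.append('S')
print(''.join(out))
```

Execution trace: 'Z' (except AttributeError) → 'W' (finally) → 'S' (after the try/except). Output: ZWS

Answer: ZWS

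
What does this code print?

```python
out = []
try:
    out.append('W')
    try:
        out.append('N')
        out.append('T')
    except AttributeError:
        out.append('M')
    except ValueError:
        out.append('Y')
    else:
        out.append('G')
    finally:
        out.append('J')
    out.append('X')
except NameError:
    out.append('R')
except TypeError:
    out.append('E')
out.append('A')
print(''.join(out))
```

Execution trace: 'W' (try body) → 'N' (inner try body) → 'T' (inner try body, no exception) → 'G' (inner else) → 'J' (inner finally) → 'X' (try body, no exception) → 'A' (after the try/except). Output: WNTGJXA

Answer: WNTGJXA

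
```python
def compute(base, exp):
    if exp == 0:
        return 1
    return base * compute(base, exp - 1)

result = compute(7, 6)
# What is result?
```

compute(7, 6) = 7 * 7 * 7 * 7 * 7 * 7 = 117649

Answer: 117649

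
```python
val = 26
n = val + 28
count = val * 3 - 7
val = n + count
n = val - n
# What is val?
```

Trace:
`val = 26` → val = 26
`n = val + 28` → n = 54
`count = val * 3 - 7` → count = 71
`val = n + count` → val = 125
`n = val - n` → n = 71
So val = 125

Answer: 125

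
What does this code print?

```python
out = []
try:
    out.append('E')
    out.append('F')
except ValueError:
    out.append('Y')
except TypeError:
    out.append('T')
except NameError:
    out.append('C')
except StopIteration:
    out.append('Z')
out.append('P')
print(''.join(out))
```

Execution trace: 'E' (try body) → 'F' (try body, no exception) → 'P' (after the try/except). Output: EFP

Answer: EFP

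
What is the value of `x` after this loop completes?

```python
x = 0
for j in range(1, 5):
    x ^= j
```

XOR of 1 to 4
`x` takes the values: 0 → 1 → 3 → 0 → 4

Answer: 4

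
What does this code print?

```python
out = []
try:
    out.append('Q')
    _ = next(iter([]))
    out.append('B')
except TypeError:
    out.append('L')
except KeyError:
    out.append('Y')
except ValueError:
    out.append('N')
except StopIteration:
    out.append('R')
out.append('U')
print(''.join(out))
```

Execution trace: 'Q' (try body) → 'R' (except StopIteration) → 'U' (after the try/except). Output: QRU

Answer: QRU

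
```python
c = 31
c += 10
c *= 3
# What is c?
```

Trace:
`c = 31` → c = 31
`c += 10` → c = 41
`c *= 3` → c = 123
So c = 123

Answer: 123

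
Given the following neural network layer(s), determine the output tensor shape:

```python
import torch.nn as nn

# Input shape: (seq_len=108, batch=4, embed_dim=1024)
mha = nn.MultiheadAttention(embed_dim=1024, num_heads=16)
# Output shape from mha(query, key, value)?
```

Input: (108, 4, 1024) -> Output: (108, 4, 1024)

Answer: (108, 4, 1024)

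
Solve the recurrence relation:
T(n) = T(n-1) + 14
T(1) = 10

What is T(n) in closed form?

Unrolling: T(n) = T(1) + 14·(n-1) = 10 + 14(n-1) = 14n - 4.

Answer: T(n) = 14n - 4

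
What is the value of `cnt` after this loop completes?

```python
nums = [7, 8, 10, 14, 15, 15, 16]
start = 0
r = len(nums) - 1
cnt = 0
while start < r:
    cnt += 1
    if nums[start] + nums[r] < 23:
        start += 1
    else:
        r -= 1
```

Steps to find pair summing to 23
`cnt` takes the values: 0 → 1 → 2 → 3 → 4 → 5 → 6

Answer: 6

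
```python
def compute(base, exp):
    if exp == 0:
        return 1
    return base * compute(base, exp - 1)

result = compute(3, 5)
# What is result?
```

compute(3, 5) = 3 * 3 * 3 * 3 * 3 = 243

Answer: 243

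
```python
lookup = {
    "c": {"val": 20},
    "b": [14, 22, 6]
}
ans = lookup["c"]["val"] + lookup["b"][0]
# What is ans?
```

Trace:
`lookup = { ...` → lookup = {'c': {'val': 20}, 'b': [14, 22, 6]}
`ans = lookup["c"]["val"] + lookup["b"][0]` → ans = 34
So ans = 34

Answer: 34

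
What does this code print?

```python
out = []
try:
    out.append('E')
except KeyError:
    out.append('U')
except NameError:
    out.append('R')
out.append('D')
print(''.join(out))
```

Execution trace: 'E' (try body, no exception) → 'D' (after the try/except). Output: ED

Answer: ED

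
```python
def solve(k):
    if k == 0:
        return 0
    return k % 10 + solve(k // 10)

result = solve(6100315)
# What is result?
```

Sum of digits of 6100315: 5 + 1 + 3 + 0 + 0 + 1 + 6 = 16

Answer: 16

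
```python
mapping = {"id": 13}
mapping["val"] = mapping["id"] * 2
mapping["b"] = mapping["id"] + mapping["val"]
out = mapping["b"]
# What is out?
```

Trace:
`mapping = {"id": 13}` → mapping = {'id': 13}
`mapping["val"] = mapping["id"] * 2` → mapping = {'id': 13, 'val': 26}
`mapping["b"] = mapping["id"] + mapping["val"]` → mapping = {'id': 13, 'val': 26, 'b': 39}
`out = mapping["b"]` → out = 39
So out = 39

Answer: 39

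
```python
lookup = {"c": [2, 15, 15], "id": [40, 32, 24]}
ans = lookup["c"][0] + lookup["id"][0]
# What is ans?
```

Trace:
`lookup = {"c": [2, 15, 15], "id": [40, 32, 24]}` → lookup = {'c': [2, 15, 15], 'id': [40, 32, 24]}
`ans = lookup["c"][0] + lookup["id"][0]` → ans = 42
So ans = 42

Answer: 42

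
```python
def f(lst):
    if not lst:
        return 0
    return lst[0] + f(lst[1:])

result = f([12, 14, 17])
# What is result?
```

12 + 14 + 17 + 0 = 43

Answer: 43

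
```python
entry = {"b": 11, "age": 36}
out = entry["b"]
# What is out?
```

Trace:
`entry = {"b": 11, "age": 36}` → entry = {'b': 11, 'age': 36}
`out = entry["b"]` → out = 11
So out = 11

Answer: 11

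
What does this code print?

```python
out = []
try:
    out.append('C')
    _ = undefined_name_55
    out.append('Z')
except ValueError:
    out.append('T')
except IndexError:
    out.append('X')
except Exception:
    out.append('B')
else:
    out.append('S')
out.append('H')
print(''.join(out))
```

Execution trace: 'C' (try body) → 'B' (except Exception) → 'H' (after the try/except). Output: CBH

Answer: CBH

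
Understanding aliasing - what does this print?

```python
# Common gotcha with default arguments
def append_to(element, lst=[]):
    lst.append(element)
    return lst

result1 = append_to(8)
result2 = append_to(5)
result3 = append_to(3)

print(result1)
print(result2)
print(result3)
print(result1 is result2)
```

Key concept: mutable default argument gotcha.
Step by step:
`result1 = append_to(8)` → result1 = [8]
`result2 = append_to(5)` → result1 = [8, 5] (same object as result2); result2 = [8, 5] (same object as result1)
`result3 = append_to(3)` → result1 = [8, 5, 3] (same object as result2, result3); result2 = [8, 5, 3] (same object as result1, result3); result3 = [8, 5, 3] (same object as result1, result2)
`print(result1)` → prints [8, 5, 3]
`print(result2)` → prints [8, 5, 3]
`print(result3)` → prints [8, 5, 3]
`print(result1 is result2)` → prints True

Answer:
[8, 5, 3]
[8, 5, 3]
[8, 5, 3]
True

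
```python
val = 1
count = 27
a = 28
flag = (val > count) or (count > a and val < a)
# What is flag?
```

Trace:
`val = 1` → val = 1
`count = 27` → count = 27
`a = 28` → a = 28
`flag = (val > count) or (count > a and val < a)` → flag = False
So flag = False

Answer: False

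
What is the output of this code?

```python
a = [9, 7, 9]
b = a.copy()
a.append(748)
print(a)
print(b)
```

Key concept: list.copy() creates independent copy.
Step by step:
`a = [9, 7, 9]` → a = [9, 7, 9]
`b = a.copy()` → b = [9, 7, 9]
`a.append(748)` → a = [9, 7, 9, 748]
`print(a)` → prints [9, 7, 9, 748]
`print(b)` → prints [9, 7, 9]

Answer:
[9, 7, 9, 748]
[9, 7, 9]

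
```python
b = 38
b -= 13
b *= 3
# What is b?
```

Trace:
`b = 38` → b = 38
`b -= 13` → b = 25
`b *= 3` → b = 75
So b = 75

Answer: 75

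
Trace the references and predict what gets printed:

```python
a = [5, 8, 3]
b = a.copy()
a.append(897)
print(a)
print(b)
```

Key concept: list.copy() creates independent copy.
Step by step:
`a = [5, 8, 3]` → a = [5, 8, 3]
`b = a.copy()` → b = [5, 8, 3]
`a.append(897)` → a = [5, 8, 3, 897]
`print(a)` → prints [5, 8, 3, 897]
`print(b)` → prints [5, 8, 3]

Answer:
[5, 8, 3, 897]
[5, 8, 3]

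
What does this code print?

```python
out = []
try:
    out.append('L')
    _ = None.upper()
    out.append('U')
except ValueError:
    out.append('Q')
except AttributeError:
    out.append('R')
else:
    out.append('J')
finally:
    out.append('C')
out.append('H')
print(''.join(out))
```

Execution trace: 'L' (try body) → 'R' (except AttributeError) → 'C' (finally) → 'H' (after the try/except). Output: LRCH

Answer: LRCH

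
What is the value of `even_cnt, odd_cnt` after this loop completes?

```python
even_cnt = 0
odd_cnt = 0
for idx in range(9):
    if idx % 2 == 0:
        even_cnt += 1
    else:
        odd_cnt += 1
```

Count evens and odds in range(9)
`even_cnt, odd_cnt` takes the values: (0, 0) → (1, 0) → (1, 1) → (2, 1) → (2, 2) → (3, 2) → (3, 3) → (4, 3) → (4, 4) → (5, 4)

Answer: 5, 4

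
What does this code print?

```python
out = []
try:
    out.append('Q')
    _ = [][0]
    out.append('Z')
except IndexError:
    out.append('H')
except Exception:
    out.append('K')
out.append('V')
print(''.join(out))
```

Execution trace: 'Q' (try body) → 'H' (except IndexError) → 'V' (after the try/except). Output: QHV

Answer: QHV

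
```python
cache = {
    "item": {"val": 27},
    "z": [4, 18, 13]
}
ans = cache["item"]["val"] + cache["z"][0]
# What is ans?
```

Trace:
`cache = { ...` → cache = {'item': {'val': 27}, 'z': [4, 18, 13]}
`ans = cache["item"]["val"] + cache["z"][0]` → ans = 31
So ans = 31

Answer: 31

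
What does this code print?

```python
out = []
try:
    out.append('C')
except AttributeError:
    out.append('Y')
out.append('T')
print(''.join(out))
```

Execution trace: 'C' (try body, no exception) → 'T' (after the try/except). Output: CT

Answer: CT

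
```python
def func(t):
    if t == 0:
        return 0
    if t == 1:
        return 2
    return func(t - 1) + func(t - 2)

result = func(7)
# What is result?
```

Build up from base cases: func(0)=0, func(1)=2, func(2)=2, func(3)=4, func(4)=6, func(5)=10, func(6)=16, ..., func(7)=26

Answer: 26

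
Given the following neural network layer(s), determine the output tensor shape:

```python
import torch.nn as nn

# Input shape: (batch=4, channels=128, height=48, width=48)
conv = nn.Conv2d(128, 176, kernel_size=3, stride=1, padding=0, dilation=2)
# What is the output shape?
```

Input: (4, 128, 48, 48) -> Output: (4, 176, 44, 44)

Answer: (4, 176, 44, 44)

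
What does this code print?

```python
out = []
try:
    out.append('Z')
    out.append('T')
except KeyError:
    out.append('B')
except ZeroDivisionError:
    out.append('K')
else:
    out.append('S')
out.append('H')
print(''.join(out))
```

Execution trace: 'Z' (try body) → 'T' (try body, no exception) → 'S' (else) → 'H' (after the try/except). Output: ZTSH

Answer: ZTSH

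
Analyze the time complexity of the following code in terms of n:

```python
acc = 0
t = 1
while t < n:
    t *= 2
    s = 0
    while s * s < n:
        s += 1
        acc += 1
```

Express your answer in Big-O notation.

Each loop level contributes: log n × √n. Multiplying the contributions gives O(√n log n).

Answer: O(√n log n)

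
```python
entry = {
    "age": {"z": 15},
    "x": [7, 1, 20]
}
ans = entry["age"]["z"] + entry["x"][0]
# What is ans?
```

Trace:
`entry = { ...` → entry = {'age': {'z': 15}, 'x': [7, 1, 20]}
`ans = entry["age"]["z"] + entry["x"][0]` → ans = 22
So ans = 22

Answer: 22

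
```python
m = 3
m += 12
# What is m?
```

Trace:
`m = 3` → m = 3
`m += 12` → m = 15
So m = 15

Answer: 15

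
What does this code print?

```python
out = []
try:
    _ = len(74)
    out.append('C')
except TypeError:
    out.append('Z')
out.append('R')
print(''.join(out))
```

Execution trace: 'Z' (except TypeError) → 'R' (after the try/except). Output: ZR

Answer: ZR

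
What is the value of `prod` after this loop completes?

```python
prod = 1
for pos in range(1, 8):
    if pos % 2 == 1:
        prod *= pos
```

Product of odd numbers 1 to 7
`prod` takes the values: 1 → 3 → 15 → 105

Answer: 105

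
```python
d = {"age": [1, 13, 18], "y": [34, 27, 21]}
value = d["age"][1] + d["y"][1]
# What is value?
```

Trace:
`d = {"age": [1, 13, 18], "y": [34, 27, 21]}` → d = {'age': [1, 13, 18], 'y': [34, 27, 21]}
`value = d["age"][1] + d["y"][1]` → value = 40
So value = 40

Answer: 40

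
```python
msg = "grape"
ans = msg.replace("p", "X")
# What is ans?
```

Trace:
`msg = "grape"` → msg = 'grape'
`ans = msg.replace("p", "X")` → ans = 'graXe'
So ans = 'graXe'

Answer: 'graXe'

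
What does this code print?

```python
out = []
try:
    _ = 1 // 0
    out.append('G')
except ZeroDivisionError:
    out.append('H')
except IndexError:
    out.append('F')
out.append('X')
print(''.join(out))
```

Execution trace: 'H' (except ZeroDivisionError) → 'X' (after the try/except). Output: HX

Answer: HX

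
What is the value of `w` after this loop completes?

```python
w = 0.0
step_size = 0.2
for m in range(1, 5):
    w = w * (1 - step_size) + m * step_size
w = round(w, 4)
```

Moving average with lr=0.2
`w` takes the values: 0.0 → 0.2 → 0.56 → 1.048 → 1.6384

Answer: 1.6384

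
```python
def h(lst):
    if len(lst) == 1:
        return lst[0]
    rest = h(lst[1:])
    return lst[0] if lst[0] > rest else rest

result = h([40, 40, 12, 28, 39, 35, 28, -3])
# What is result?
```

Recursive max over [40, 40, 12, 28, 39, 35, 28, -3] = 40

Answer: 40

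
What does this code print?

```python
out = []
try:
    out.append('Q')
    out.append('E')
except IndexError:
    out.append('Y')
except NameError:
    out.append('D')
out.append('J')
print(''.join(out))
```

Execution trace: 'Q' (try body) → 'E' (try body, no exception) → 'J' (after the try/except). Output: QEJ

Answer: QEJ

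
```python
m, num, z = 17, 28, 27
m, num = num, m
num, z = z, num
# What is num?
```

Trace:
`m, num, z = 17, 28, 27` → m = 17; num = 28; z = 27
`m, num = num, m` → m = 28; num = 17
`num, z = z, num` → num = 27; z = 17
So num = 27

Answer: 27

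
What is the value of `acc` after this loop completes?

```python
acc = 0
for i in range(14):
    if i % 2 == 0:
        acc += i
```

Sum of even numbers 0 to 13
`acc` takes the values: 0 → 2 → 6 → 12 → 20 → 30 → 42

Answer: 42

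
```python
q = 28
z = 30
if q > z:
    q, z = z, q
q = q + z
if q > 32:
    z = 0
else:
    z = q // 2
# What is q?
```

Trace:
`q = 28` → q = 28
`z = 30` → z = 30
`if q > z: ...` → q > z is False → no variable changes
`q = q + z` → q = 58
`if q > 32: ...` → q > 32 is True → z = 0
So q = 58

Answer: 58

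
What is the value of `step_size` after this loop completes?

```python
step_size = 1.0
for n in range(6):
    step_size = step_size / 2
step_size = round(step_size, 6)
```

Halving LR 6 times: 1 / 2^6
`step_size` takes the values: 1.0 → 0.5 → 0.25 → 0.125 → 0.0625 → 0.03125 → 0.015625

Answer: 0.015625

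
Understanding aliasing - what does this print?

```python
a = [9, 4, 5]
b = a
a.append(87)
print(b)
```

Key concept: basic list aliasing.
Step by step:
`a = [9, 4, 5]` → a = [9, 4, 5]
`b = a` → b = [9, 4, 5] (same object as a)
`a.append(87)` → a = [9, 4, 5, 87] (same object as b); b = [9, 4, 5, 87] (same object as a)
`print(b)` → prints [9, 4, 5, 87]

Answer: [9, 4, 5, 87]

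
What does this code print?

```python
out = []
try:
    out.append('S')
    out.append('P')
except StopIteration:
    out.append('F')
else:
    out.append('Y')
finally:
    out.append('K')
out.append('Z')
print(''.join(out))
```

Execution trace: 'S' (try body) → 'P' (try body, no exception) → 'Y' (else) → 'K' (finally) → 'Z' (after the try/except). Output: SPYKZ

Answer: SPYKZ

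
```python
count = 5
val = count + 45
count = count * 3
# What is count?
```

Trace:
`count = 5` → count = 5
`val = count + 45` → val = 50
`count = count * 3` → count = 15
So count = 15

Answer: 15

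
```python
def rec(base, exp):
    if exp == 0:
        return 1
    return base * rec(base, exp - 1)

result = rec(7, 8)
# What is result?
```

rec(7, 8) = 7 * 7 * 7 * 7 * 7 * 7 * 7 * 7 = 5764801

Answer: 5764801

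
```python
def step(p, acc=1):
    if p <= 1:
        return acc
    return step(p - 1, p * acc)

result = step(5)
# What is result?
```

Accumulator trace (n, acc): (5, 1) -> (4, 5) -> (3, 20) -> (2, 60) -> (1, 120) -> return 120

Answer: 120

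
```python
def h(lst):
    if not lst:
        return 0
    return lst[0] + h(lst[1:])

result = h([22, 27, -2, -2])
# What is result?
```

22 + 27 + (-2) + (-2) + 0 = 45

Answer: 45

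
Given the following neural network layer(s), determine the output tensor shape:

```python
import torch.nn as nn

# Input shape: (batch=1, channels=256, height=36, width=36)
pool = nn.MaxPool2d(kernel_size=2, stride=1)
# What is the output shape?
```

Input: (1, 256, 36, 36) -> Output: (1, 256, 35, 35)

Answer: (1, 256, 35, 35)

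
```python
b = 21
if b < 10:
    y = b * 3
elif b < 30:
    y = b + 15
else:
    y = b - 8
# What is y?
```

Trace:
`b = 21` → b = 21
`if b < 10: ...` → b < 10 is False, b < 30 is True → y = 36
So y = 36

Answer: 36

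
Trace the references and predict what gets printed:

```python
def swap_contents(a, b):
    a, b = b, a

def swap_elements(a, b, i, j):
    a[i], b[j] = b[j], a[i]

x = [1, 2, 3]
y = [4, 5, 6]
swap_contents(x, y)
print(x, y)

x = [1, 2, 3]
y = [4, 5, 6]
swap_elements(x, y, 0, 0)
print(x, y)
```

Key concept: parameter rebinding vs mutation.
Step by step:
`x = [1, 2, 3]` → x = [1, 2, 3]
`y = [4, 5, 6]` → y = [4, 5, 6]
`swap_contents(x, y)` → no visible change to tracked variables
`print(x, y)` → prints [1, 2, 3] [4, 5, 6]
`x = [1, 2, 3]` → x = [1, 2, 3]
`y = [4, 5, 6]` → y = [4, 5, 6]
`swap_elements(x, y, 0, 0)` → x = [4, 2, 3]; y = [1, 5, 6]
`print(x, y)` → prints [4, 2, 3] [1, 5, 6]

Answer:
[1, 2, 3] [4, 5, 6]
[4, 2, 3] [1, 5, 6]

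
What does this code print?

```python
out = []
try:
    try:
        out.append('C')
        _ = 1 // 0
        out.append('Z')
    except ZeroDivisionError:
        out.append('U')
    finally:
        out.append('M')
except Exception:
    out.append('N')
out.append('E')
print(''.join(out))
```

Execution trace: 'C' (inner try body) → 'U' (inner except ZeroDivisionError) → 'M' (inner finally) → 'E' (after the try/except). Output: CUME

Answer: CUME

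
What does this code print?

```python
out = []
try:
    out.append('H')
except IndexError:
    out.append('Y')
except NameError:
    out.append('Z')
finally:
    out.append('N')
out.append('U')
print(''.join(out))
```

Execution trace: 'H' (try body, no exception) → 'N' (finally) → 'U' (after the try/except). Output: HNU

Answer: HNU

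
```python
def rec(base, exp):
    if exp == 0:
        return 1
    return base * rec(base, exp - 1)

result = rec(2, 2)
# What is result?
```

rec(2, 2) = 2 * 2 = 4

Answer: 4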